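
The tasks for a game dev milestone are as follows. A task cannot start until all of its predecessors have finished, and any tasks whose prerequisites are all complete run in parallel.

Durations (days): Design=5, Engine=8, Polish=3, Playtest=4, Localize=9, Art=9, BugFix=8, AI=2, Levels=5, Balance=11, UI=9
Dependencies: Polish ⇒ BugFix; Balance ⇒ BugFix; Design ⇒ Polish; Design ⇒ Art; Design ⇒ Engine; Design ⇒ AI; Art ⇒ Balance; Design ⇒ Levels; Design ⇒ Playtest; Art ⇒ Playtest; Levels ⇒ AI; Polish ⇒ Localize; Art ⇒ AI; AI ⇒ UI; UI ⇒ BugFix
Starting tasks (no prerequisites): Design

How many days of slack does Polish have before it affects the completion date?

16

The longest chain is Design→Art→AI→UI→BugFix = 5+9+2+9+8 = 33; overall finish 33 days.
Polish finishes as early as 8 and must finish by 24.
Float = 33 − 17 = 16.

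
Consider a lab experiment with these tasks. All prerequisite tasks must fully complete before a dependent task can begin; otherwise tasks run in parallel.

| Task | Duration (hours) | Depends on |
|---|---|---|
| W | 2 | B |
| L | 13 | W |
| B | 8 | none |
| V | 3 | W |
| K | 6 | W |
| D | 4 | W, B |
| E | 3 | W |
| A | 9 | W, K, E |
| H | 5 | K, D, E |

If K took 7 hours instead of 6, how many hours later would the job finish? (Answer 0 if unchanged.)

1

The binding path is B→W→K→A = 8+2+6+9 = 25; finish at 25 hours.
Since K is critical, the +1 change carries straight to that chain (now 26 hours).
The critical path is still B→W→K→A; finish is now 26 hours.
Change in finish: 26 − 25 = +1 hours.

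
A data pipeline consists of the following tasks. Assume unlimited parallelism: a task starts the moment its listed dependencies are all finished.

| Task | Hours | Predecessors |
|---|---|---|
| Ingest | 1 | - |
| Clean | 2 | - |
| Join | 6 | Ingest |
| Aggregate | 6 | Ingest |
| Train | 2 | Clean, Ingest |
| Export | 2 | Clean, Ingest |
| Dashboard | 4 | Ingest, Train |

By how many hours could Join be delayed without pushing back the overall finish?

1

The longest chain is Clean→Train→Dashboard = 2+2+4 = 8; overall finish 8 hours.
Join finishes as early as 7 and must finish by 8.
Float = 8 − 7 = 1.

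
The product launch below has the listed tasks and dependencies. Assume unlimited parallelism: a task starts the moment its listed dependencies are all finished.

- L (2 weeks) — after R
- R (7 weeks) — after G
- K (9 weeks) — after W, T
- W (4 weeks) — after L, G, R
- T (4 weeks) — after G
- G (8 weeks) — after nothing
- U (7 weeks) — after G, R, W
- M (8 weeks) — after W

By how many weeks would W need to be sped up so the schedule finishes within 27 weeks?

3

Current finish: 30 weeks; target: 27.
W is on every critical path, so each week cut from W cuts the finish by one (this holds down to a finish of 27).
Need 30 − 27 = 3 weeks off W → W becomes 1 week, finish becomes 27.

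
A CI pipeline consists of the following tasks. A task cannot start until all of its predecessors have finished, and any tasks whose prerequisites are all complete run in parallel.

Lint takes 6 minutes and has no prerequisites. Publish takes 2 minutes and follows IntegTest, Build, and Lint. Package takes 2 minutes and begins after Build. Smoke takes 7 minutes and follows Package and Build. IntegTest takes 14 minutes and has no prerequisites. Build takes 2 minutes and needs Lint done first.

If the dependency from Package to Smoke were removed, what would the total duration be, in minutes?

With the dependency in place, Lint→Build→Package→Smoke = 6+2+2+7 = 17 sets the finish at 17 minutes.
Without Package→Smoke, Smoke's earliest start moves from 10 to 8.
New critical path: IntegTest→Publish = 14+2 = 16 ⇒ 16 minutes.

16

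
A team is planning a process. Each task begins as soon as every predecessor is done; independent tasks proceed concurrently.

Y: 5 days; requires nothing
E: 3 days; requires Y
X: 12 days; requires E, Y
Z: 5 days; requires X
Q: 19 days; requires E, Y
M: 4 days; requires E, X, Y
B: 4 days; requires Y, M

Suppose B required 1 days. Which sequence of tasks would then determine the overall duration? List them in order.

Y, E, Q

The binding path is Y→E→X→M→B = 5+3+12+4+4 = 28; finish at 28 days.
B lies on that path, so at 1 day the path becomes 25 days.
New critical path: Y→E→Q = 5+3+19 = 27 ⇒ 27 days.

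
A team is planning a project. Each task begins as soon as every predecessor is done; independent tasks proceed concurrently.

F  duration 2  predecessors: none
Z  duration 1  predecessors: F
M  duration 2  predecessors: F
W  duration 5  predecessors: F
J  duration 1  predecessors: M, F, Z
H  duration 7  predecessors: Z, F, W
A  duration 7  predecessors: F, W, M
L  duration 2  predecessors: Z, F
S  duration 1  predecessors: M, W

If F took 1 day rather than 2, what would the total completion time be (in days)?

Critical path before the change: F→W→H = 2+5+7 = 14 giving 14 days.
F is on the critical path; changing it to 1 makes that path 13 days.
That remains the longest chain; total 13 days.

13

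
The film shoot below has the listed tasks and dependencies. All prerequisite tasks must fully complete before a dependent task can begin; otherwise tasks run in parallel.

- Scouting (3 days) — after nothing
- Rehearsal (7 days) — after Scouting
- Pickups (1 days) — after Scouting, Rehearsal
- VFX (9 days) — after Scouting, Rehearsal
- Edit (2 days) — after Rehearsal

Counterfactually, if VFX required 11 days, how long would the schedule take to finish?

21

As given, the longest chain is Scouting→Rehearsal→VFX = 3+7+9 = 19, so the finish is 19 days.
VFX lies on that path, so at 11 days the path becomes 21 days.
No other chain overtakes it, so the finish is 21 days.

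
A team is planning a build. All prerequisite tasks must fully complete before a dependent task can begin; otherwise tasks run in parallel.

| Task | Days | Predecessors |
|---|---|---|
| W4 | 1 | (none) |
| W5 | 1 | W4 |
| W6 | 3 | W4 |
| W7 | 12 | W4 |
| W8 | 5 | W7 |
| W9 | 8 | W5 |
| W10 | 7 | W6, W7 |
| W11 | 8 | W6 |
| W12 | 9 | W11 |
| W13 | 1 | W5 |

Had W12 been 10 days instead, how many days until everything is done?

22

Actual critical path: W4→W6→W11→W12 = 1+3+8+9 = 21 ⇒ 21 days.
W12 is on the critical path; changing it to 10 makes that path 22 days.
No other chain overtakes it, so the finish is 22 days.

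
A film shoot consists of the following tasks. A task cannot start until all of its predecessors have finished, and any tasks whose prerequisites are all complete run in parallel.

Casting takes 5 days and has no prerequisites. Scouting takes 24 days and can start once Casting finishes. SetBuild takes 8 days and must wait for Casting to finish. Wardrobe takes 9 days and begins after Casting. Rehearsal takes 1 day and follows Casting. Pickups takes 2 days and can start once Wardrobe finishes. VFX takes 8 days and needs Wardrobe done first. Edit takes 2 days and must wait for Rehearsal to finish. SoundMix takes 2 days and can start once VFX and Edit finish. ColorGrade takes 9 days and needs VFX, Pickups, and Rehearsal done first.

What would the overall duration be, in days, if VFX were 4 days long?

29

Baseline: Casting→Wardrobe→VFX→ColorGrade = 5+9+8+9 = 31 → 31 days.
VFX lies on that path, so at 4 days the path becomes 27 days.
The binding chain switches to Casting→Scouting = 5+24 = 29; finish 29 days.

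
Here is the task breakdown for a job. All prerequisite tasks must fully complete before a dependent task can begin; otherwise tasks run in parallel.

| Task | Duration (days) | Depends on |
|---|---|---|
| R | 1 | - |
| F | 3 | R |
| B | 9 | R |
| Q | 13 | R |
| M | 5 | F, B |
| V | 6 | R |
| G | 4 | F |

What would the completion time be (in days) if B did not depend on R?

With the dependency in place, R→B→M = 1+9+5 = 15 sets the finish at 15 days.
Without R→B, B's earliest start moves from 1 to 0.
New critical path: R→Q = 1+13 = 14 ⇒ 14 days.

14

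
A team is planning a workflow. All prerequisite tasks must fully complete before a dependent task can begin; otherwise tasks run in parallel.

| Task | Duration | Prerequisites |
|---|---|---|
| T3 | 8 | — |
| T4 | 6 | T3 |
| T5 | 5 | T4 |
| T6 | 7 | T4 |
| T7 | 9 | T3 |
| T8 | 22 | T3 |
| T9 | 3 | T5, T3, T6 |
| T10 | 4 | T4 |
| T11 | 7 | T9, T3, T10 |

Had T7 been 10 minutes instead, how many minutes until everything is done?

31

Critical path before the change: T3→T4→T6→T9→T11 = 8+6+7+3+7 = 31 giving 31 minutes.
T7 is off the critical path — its longest chain is 17 minutes, giving 14 of slack.
No other chain overtakes it, so the finish is 31 minutes.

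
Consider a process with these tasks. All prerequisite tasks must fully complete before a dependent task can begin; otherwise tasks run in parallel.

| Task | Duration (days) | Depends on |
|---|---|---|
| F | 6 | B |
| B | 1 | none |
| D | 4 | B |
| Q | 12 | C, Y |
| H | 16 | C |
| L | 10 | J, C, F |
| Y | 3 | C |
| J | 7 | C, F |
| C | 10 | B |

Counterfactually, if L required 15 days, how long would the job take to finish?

The binding path is B→C→J→L = 1+10+7+10 = 28; finish at 28 days.
L is on the critical path; changing it to 15 makes that path 33 days.
The critical path is still B→C→J→L; finish is now 33 days.

33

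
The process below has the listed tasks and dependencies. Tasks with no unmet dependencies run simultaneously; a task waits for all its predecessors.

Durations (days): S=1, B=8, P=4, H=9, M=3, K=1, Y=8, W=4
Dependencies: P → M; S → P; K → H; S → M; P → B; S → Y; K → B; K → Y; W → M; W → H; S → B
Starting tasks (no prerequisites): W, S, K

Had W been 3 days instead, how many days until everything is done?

13

Actual critical path: W→H = 4+9 = 13 ⇒ 13 days.
W lies on that path, so at 3 days the path becomes 12 days.
The binding chain switches to S→P→B = 1+4+8 = 13; finish 13 days.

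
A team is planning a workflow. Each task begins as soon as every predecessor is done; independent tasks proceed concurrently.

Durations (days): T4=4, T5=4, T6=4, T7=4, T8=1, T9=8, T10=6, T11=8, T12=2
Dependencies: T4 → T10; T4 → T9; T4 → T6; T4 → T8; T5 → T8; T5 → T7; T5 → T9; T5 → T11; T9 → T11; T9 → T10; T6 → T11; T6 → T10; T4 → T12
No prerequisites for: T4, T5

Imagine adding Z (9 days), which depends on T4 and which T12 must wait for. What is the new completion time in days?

Originally the plan takes 20 days.
With Z inserted, T12 now waits for max(T4, Z).
New critical path: T4→T9→T11 = 4+8+8 = 20 ⇒ 20 days.

20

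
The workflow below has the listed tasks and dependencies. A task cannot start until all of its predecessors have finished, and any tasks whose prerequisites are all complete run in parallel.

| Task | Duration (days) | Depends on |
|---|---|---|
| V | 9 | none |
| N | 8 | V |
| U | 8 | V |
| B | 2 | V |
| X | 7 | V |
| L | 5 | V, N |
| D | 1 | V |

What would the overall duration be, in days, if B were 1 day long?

Baseline: V→N→L = 9+8+5 = 22 → 22 days.
B is off the critical path — its longest chain is 11 days, giving 11 of slack.
No other chain overtakes it, so the finish is 22 days.

22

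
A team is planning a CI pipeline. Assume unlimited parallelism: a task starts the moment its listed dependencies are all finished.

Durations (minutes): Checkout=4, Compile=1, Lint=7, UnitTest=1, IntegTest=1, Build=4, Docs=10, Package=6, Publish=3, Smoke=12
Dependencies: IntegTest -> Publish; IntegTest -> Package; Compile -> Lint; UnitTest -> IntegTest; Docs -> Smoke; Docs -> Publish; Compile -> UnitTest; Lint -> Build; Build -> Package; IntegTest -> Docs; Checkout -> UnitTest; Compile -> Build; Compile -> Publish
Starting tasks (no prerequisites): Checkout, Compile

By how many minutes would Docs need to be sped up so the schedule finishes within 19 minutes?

Current finish: 28 minutes; target: 19.
Docs is on every critical path, so each minute cut from Docs cuts the finish by one (this holds down to a finish of 19).
Need 28 − 19 = 9 minutes off Docs → Docs becomes 1 minute, finish becomes 19.

9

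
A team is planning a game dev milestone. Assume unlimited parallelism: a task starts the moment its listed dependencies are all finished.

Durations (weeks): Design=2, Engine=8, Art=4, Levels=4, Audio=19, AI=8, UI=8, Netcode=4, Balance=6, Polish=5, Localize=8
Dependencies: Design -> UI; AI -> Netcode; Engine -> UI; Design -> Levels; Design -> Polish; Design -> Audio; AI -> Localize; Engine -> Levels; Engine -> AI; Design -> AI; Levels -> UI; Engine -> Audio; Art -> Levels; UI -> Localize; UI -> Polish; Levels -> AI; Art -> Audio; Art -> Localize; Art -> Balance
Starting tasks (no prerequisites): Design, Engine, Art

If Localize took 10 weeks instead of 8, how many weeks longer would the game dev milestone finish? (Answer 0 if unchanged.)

The binding path is Engine→Levels→AI→Localize = 8+4+8+8 = 28; finish at 28 weeks.
Localize lies on that path, so at 10 weeks the path becomes 30 weeks.
The critical path is still Engine→Levels→AI→Localize; finish is now 30 weeks.
Change in finish: 30 − 28 = +2 weeks.

2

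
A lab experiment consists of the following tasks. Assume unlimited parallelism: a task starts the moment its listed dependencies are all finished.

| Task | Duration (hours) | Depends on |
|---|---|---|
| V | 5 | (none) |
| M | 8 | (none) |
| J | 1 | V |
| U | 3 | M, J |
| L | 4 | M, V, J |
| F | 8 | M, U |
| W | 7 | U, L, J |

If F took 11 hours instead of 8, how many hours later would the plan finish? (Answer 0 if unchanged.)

As given, the longest chain is M→U→F = 8+3+8 = 19, so the finish is 19 hours.
F is on the critical path; changing it to 11 makes that path 22 hours.
The critical path is still M→U→F; finish is now 22 hours.
Change in finish: 22 − 19 = +3 hours.

3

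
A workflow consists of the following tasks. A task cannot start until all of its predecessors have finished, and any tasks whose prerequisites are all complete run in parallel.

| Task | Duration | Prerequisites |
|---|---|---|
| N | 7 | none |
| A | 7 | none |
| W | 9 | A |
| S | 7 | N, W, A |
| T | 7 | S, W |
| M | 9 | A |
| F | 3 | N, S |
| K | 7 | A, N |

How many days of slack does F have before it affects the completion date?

Critical path: A→W→S→T = 7+9+7+7 = 30, so the finish is 30 days.
Longest path through F: 26 days (earliest finish 26, latest finish 30).
Slack of F = 27 − 23 = 4 days.

4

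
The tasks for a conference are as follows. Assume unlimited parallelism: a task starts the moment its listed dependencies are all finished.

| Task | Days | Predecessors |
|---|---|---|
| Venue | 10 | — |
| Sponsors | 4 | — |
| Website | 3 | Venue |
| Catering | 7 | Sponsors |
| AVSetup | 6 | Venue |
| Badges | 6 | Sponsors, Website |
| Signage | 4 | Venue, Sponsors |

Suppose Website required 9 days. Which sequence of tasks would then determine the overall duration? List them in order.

Venue, Website, Badges

Actual critical path: Venue→Website→Badges = 10+3+6 = 19 ⇒ 19 days.
Since Website is critical, the +6 change carries straight to that chain (now 25 days).
The critical path is still Venue→Website→Badges; finish is now 25 days.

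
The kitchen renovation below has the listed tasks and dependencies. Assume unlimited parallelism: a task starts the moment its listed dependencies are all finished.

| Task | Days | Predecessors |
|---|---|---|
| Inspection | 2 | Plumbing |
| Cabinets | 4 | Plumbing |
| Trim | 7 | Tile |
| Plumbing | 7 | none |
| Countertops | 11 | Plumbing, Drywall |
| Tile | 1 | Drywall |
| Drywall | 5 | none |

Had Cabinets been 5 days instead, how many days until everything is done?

As given, the longest chain is Plumbing→Countertops = 7+11 = 18, so the finish is 18 days.
The longest path through Cabinets is only 11 days, so Cabinets has float 7.
The critical path is still Plumbing→Countertops; finish is now 18 days.

18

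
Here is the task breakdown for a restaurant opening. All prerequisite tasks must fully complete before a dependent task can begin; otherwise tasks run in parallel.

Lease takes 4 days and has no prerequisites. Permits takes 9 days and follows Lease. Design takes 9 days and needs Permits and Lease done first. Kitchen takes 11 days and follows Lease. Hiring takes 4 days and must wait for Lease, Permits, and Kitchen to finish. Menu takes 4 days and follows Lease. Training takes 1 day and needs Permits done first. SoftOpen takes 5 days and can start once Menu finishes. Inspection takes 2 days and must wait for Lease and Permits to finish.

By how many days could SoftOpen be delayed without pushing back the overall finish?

Lease→Permits→Design = 4+9+9 = 22 sets the makespan at 22 days.
The longest chain containing SoftOpen totals 13 days.
Slack of SoftOpen = 17 − 8 = 9 days.

9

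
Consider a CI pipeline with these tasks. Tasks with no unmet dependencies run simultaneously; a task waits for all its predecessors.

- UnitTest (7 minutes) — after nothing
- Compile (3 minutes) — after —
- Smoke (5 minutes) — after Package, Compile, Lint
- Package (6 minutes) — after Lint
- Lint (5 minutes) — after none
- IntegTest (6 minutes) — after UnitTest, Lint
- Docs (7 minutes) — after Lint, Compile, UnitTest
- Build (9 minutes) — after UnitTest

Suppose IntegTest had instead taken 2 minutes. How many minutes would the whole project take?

Critical path before the change: Lint→Package→Smoke = 5+6+5 = 16 giving 16 minutes.
IntegTest is off the critical path — its longest chain is 13 minutes, giving 3 of slack.
The critical path is still Lint→Package→Smoke; finish is now 16 minutes.

16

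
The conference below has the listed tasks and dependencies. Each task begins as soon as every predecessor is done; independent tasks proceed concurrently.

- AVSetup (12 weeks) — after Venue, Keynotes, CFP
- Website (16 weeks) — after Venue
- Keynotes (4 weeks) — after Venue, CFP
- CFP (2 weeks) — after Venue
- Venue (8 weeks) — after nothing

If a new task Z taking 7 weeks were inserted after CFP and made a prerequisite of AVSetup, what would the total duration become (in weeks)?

Originally the schedule takes 26 weeks.
With Z inserted, AVSetup now waits for max(Venue, Keynotes, CFP, Z).
New critical path: Venue→CFP→Z→AVSetup = 8+2+7+12 = 29 ⇒ 29 weeks.

29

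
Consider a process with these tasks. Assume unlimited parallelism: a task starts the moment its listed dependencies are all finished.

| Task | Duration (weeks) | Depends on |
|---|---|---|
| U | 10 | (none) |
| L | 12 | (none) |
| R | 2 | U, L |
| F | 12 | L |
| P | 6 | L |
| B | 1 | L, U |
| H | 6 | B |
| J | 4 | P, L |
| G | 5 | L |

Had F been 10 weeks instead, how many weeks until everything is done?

22

Critical path before the change: L→F = 12+12 = 24 giving 24 weeks.
F lies on that path, so at 10 weeks the path becomes 22 weeks.
The critical path is still L→F; finish is now 22 weeks.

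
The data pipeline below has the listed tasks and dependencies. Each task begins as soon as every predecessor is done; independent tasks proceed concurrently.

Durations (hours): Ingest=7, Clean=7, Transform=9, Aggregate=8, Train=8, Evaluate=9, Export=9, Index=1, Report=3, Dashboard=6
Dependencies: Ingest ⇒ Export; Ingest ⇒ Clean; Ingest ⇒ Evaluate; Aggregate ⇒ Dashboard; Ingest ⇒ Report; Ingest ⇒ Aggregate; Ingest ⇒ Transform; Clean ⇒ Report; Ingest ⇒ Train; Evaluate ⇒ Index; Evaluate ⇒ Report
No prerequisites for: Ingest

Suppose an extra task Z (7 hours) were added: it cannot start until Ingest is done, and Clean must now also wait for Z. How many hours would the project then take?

24

Originally the project takes 21 hours.
With Z inserted, Clean now waits for max(Ingest, Z).
New critical path: Ingest→Z→Clean→Report = 7+7+7+3 = 24 ⇒ 24 hours.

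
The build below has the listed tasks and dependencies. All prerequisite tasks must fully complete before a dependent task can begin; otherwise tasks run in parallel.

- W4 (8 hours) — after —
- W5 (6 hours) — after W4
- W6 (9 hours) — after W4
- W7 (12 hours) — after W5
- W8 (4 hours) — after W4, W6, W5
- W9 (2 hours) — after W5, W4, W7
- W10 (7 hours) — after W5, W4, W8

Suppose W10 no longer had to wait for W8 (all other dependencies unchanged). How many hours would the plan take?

28

With the dependency in place, W4→W5→W7→W9 = 8+6+12+2 = 28 sets the finish at 28 hours.
Without W8→W10, W10's earliest start moves from 21 to 14.
New critical path: W4→W5→W7→W9 = 8+6+12+2 = 28 ⇒ 28 hours.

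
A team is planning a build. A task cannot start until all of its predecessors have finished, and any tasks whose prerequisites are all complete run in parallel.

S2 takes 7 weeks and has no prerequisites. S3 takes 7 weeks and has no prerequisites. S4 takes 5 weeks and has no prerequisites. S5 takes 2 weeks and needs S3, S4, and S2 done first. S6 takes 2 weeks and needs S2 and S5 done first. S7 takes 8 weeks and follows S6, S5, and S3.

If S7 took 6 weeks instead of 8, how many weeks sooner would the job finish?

Baseline: S2→S5→S6→S7 = 7+2+2+8 = 19 → 19 weeks.
S7 lies on that path, so at 6 weeks the path becomes 17 weeks.
That remains the longest chain; total 17 weeks.
Change in finish: 17 − 19 = -2 weeks.

2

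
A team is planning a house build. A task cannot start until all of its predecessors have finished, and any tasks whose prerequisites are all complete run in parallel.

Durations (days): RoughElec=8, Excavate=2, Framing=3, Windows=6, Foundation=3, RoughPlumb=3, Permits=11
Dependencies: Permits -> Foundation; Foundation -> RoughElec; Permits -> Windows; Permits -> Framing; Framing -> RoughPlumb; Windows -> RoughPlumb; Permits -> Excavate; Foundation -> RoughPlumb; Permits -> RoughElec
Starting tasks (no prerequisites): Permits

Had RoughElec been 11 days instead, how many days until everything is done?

Critical path before the change: Permits→Foundation→RoughElec = 11+3+8 = 22 giving 22 days.
RoughElec is on the critical path; changing it to 11 makes that path 25 days.
The critical path is still Permits→Foundation→RoughElec; finish is now 25 days.

25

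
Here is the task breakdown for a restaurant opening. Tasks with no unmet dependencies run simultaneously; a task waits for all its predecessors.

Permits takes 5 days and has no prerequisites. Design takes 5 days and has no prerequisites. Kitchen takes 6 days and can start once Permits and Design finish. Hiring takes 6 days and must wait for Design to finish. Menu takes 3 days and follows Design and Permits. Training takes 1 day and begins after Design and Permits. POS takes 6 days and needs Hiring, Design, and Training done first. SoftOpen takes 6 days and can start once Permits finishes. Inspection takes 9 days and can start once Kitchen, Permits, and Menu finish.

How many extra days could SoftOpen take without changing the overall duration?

Critical path: Permits→Kitchen→Inspection = 5+6+9 = 20, so the finish is 20 days.
Longest path through SoftOpen: 11 days (earliest finish 11, latest finish 20).
So SoftOpen can slip 20 − 11 = 9 days.

9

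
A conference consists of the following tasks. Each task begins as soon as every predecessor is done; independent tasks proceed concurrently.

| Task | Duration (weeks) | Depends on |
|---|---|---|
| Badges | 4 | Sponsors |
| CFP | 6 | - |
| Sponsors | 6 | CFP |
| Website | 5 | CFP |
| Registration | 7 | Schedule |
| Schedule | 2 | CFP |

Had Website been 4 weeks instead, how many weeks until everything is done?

Baseline: CFP→Sponsors→Badges = 6+6+4 = 16 → 16 weeks.
The longest path through Website is only 11 weeks, so Website has float 5.
That remains the longest chain; total 16 weeks.

16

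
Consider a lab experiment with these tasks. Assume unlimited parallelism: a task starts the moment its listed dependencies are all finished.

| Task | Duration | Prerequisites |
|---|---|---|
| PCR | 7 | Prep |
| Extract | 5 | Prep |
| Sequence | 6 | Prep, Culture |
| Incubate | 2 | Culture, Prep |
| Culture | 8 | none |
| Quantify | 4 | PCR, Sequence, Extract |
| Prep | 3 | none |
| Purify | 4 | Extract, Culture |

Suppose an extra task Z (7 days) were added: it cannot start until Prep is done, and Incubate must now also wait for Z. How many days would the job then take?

Originally the job takes 18 days.
With Z inserted, Incubate now waits for max(Culture, Prep, Z).
New critical path: Culture→Sequence→Quantify = 8+6+4 = 18 ⇒ 18 days.

18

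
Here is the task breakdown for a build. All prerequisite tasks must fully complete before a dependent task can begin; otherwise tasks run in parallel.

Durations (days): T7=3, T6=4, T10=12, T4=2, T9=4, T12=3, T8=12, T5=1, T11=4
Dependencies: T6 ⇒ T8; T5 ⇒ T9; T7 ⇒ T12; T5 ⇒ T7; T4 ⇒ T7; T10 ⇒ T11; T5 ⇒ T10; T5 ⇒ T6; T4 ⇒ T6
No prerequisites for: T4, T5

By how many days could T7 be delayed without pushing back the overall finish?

10

Critical path: T4→T6→T8 = 2+4+12 = 18, so the finish is 18 days.
T7 finishes as early as 5 and must finish by 15.
Float = 18 − 8 = 10.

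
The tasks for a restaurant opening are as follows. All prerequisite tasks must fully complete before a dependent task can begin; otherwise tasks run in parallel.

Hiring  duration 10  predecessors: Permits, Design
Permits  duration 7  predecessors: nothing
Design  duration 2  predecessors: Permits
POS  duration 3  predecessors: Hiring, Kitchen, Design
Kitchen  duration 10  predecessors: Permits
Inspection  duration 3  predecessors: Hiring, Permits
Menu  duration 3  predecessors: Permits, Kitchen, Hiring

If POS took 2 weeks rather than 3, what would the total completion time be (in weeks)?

22

Critical path before the change: Permits→Design→Hiring→POS = 7+2+10+3 = 22 giving 22 weeks.
Since POS is critical, the -1 change carries straight to that chain (now 21 weeks).
Now Permits→Design→Hiring→Menu = 7+2+10+3 = 22 is longest, so the finish becomes 22 weeks.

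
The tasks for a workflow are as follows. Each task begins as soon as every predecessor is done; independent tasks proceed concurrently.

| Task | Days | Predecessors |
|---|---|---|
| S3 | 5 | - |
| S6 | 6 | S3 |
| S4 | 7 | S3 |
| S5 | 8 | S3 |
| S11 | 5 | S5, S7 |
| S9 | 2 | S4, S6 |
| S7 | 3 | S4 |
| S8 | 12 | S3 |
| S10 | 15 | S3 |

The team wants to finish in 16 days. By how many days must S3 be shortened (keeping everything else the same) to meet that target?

Current finish: 20 days; target: 16.
S3 is on every critical path, so each day cut from S3 cuts the finish by one (this holds down to a finish of 16).
Need 20 − 16 = 4 days off S3 → S3 becomes 1 day, finish becomes 16.

4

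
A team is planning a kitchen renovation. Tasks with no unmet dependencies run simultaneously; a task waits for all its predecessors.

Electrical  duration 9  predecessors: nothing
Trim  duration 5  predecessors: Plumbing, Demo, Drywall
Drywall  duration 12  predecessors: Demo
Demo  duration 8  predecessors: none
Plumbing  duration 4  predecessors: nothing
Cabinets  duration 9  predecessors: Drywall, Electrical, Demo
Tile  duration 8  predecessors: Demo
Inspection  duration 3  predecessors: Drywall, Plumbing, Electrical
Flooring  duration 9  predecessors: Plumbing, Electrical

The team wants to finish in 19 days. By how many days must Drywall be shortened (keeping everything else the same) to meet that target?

Current finish: 29 days; target: 19.
Drywall is on every critical path, so each day cut from Drywall cuts the finish by one (this holds down to a finish of 18).
Need 29 − 19 = 10 days off Drywall → Drywall becomes 2 days, finish becomes 19.

10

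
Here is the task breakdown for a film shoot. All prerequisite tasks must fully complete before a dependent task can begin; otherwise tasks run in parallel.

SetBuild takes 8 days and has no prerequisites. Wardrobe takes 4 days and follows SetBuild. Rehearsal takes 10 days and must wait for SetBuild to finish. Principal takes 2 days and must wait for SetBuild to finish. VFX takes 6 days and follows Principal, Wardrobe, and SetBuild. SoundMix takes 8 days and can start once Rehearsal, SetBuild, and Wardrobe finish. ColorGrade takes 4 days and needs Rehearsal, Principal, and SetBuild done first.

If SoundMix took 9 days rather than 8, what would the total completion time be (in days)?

Critical path before the change: SetBuild→Rehearsal→SoundMix = 8+10+8 = 26 giving 26 days.
SoundMix is on the critical path; changing it to 9 makes that path 27 days.
No other chain overtakes it, so the finish is 27 days.

27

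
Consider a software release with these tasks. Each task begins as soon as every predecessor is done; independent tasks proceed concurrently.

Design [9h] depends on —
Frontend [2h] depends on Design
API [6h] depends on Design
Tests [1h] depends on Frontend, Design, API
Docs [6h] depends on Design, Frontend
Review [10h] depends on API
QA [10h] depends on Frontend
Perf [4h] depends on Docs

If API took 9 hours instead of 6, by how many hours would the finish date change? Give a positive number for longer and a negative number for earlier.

The binding path is Design→API→Review = 9+6+10 = 25; finish at 25 hours.
API lies on that path, so at 9 hours the path becomes 28 hours.
The critical path is still Design→API→Review; finish is now 28 hours.
Change in finish: 28 − 25 = +3 hours.

3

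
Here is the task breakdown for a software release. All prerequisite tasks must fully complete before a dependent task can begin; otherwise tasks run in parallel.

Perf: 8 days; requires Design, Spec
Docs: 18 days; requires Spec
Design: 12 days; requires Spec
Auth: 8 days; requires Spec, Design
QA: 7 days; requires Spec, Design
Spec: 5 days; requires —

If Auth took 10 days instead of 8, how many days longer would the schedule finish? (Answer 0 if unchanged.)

The binding path is Spec→Design→Auth = 5+12+8 = 25; finish at 25 days.
Auth is on the critical path; changing it to 10 makes that path 27 days.
The critical path is still Spec→Design→Auth; finish is now 27 days.
Change in finish: 27 − 25 = +2 days.

2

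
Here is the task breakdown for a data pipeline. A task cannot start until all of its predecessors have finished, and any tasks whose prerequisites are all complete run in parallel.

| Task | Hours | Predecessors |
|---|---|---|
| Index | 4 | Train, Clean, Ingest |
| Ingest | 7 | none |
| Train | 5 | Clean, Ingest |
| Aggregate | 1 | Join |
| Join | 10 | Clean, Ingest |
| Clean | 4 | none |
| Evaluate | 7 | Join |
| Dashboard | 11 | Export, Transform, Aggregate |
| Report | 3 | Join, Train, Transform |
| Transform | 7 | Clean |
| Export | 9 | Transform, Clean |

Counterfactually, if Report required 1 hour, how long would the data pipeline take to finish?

Critical path before the change: Clean→Transform→Export→Dashboard = 4+7+9+11 = 31 giving 31 hours.
Report has 11 hours of float (longest path through it is 20).
The critical path is still Clean→Transform→Export→Dashboard; finish is now 31 hours.

31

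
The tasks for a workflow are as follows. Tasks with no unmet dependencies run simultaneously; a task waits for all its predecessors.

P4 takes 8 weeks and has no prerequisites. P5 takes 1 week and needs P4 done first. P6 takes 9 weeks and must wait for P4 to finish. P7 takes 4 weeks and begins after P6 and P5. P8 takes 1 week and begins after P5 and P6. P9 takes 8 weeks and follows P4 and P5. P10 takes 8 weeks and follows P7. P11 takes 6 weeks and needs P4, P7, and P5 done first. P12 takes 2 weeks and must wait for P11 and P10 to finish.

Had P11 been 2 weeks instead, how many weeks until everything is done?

31

Actual critical path: P4→P6→P7→P10→P12 = 8+9+4+8+2 = 31 ⇒ 31 weeks.
The longest path through P11 is only 29 weeks, so P11 has float 2.
No other chain overtakes it, so the finish is 31 weeks.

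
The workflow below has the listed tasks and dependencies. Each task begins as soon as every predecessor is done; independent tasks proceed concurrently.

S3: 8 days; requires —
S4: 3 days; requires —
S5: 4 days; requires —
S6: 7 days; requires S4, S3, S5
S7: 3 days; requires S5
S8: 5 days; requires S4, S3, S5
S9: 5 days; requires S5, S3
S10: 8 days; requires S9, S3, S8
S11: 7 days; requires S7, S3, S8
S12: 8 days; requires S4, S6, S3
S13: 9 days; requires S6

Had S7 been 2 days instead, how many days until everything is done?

24

Baseline: S3→S6→S13 = 8+7+9 = 24 → 24 days.
S7 is off the critical path — its longest chain is 14 days, giving 10 of slack.
The critical path is still S3→S6→S13; finish is now 24 days.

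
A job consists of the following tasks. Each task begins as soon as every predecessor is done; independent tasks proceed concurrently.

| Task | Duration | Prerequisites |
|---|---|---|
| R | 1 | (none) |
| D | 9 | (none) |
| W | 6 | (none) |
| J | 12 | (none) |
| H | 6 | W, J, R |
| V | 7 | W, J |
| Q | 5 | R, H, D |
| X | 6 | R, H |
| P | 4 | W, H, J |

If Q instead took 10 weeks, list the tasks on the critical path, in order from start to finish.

As given, the longest chain is J→H→X = 12+6+6 = 24, so the finish is 24 weeks.
The longest path through Q is only 23 weeks, so Q has float 1.
New critical path: J→H→Q = 12+6+10 = 28 ⇒ 28 weeks.

J, H, Q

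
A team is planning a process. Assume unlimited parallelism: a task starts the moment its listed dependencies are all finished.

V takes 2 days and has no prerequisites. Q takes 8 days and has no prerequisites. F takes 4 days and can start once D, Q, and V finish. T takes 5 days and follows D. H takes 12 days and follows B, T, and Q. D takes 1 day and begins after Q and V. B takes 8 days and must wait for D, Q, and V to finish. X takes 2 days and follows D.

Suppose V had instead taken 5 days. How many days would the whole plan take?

As given, the longest chain is Q→D→B→H = 8+1+8+12 = 29, so the finish is 29 days.
V has 6 days of float (longest path through it is 23).
That remains the longest chain; total 29 days.

29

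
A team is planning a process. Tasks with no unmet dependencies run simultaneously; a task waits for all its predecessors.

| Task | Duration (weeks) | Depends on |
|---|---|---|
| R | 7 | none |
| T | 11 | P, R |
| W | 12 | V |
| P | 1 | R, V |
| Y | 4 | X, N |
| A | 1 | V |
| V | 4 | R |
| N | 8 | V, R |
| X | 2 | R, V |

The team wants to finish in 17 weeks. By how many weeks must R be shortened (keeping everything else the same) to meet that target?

Current finish: 23 weeks; target: 17.
R is on every critical path, so each week cut from R cuts the finish by one (this holds down to a finish of 17).
Need 23 − 17 = 6 weeks off R → R becomes 1 week, finish becomes 17.

6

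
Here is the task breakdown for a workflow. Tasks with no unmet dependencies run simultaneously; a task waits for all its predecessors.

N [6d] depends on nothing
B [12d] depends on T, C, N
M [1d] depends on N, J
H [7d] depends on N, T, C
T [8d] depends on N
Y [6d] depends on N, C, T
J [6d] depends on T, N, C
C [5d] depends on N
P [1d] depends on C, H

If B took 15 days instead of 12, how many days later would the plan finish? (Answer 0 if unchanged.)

3

Baseline: N→T→B = 6+8+12 = 26 → 26 days.
B lies on that path, so at 15 days the path becomes 29 days.
The critical path is still N→T→B; finish is now 29 days.
Change in finish: 29 − 26 = +3 days.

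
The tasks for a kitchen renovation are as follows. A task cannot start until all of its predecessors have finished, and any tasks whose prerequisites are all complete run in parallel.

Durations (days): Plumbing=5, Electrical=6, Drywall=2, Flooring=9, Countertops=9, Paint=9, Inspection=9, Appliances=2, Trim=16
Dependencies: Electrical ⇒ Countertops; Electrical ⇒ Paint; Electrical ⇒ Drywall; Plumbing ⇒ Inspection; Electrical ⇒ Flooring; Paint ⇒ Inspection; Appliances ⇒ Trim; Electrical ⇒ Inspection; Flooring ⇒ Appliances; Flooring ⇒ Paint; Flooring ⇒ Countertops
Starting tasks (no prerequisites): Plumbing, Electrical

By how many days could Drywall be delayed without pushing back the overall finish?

Electrical→Flooring→Paint→Inspection = 6+9+9+9 = 33 sets the makespan at 33 days.
Longest path through Drywall: 8 days (earliest finish 8, latest finish 33).
Float = 33 − 8 = 25.

25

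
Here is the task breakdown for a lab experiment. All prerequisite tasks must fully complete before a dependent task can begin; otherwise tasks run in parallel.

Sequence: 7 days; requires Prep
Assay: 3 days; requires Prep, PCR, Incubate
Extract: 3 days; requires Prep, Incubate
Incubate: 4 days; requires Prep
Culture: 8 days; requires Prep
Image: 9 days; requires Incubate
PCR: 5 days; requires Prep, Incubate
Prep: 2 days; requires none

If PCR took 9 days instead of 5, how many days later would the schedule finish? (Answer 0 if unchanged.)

Actual critical path: Prep→Incubate→Image = 2+4+9 = 15 ⇒ 15 days.
The longest path through PCR is only 14 days, so PCR has float 1.
New critical path: Prep→Incubate→PCR→Assay = 2+4+9+3 = 18 ⇒ 18 days.
Change in finish: 18 − 15 = +3 days.

3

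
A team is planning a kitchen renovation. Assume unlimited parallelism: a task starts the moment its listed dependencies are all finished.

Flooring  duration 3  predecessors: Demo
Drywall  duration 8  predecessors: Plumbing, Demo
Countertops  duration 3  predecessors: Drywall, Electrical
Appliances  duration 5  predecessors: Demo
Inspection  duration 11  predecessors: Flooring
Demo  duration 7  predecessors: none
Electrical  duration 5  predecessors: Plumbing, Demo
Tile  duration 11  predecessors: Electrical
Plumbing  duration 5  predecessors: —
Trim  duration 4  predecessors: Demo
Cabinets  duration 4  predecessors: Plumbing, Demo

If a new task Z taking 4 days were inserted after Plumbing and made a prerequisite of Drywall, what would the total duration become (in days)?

Originally the schedule takes 23 days.
With Z inserted, Drywall now waits for max(Plumbing, Demo, Z).
New critical path: Demo→Electrical→Tile = 7+5+11 = 23 ⇒ 23 days.

23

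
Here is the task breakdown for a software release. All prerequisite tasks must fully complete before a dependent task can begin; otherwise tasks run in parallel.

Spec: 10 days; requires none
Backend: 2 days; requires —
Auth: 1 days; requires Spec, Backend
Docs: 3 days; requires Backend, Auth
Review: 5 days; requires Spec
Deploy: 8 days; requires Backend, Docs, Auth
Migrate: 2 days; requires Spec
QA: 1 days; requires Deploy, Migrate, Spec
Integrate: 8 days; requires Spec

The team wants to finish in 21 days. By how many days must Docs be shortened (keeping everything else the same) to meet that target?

2

Current finish: 23 days; target: 21.
Docs is on every critical path, so each day cut from Docs cuts the finish by one (this holds down to a finish of 21).
Need 23 − 21 = 2 days off Docs → Docs becomes 1 day, finish becomes 21.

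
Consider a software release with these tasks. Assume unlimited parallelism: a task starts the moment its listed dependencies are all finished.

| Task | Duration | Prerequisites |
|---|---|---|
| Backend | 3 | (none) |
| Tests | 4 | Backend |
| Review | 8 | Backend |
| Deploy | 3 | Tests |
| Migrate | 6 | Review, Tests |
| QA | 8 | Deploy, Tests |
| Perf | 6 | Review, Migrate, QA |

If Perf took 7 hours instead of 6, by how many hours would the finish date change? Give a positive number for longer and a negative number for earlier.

Actual critical path: Backend→Tests→Deploy→QA→Perf = 3+4+3+8+6 = 24 ⇒ 24 hours.
Perf lies on that path, so at 7 hours the path becomes 25 hours.
The critical path is still Backend→Tests→Deploy→QA→Perf; finish is now 25 hours.
Change in finish: 25 − 24 = +1 hours.

1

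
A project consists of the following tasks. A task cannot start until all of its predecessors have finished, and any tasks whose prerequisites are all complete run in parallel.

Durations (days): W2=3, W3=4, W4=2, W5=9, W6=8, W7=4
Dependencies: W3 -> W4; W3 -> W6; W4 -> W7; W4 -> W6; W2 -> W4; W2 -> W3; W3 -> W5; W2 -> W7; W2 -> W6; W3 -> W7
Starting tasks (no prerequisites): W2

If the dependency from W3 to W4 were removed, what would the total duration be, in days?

Original critical path: W2→W3→W4→W6 = 3+4+2+8 = 17 ⇒ 17 days.
Without W3→W4, W4's earliest start moves from 7 to 3.
The longest chain is now W2→W3→W5 = 3+4+9 = 16, so the schedule takes 16 days.

16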